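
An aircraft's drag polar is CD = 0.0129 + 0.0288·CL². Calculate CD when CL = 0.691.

CD = 0.0267

CD = 0.0129 + 0.0288 × 0.691² = 0.0129 + 0.01375 = 0.0267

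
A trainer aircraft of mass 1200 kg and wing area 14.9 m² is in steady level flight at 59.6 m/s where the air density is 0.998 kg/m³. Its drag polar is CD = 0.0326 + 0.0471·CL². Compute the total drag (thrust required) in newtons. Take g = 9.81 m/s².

D = 1110 N

Level flight ⇒ L = W = m·g = 1200 × 9.81 = 11772 N.
q = ½ρv² = ½ × 0.998 × 59.6² = 1773 Pa.
CL = W/(q·S) = 11772 / (1773 × 14.9) = 0.4457.
CD = 0.0326 + 0.0471 × 0.4457² = 0.04196.
D = q·S·CD = 1773 × 14.9 × 0.04196 = 1108 N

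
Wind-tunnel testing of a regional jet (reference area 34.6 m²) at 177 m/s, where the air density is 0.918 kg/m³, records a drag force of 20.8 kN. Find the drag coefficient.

From D = ½ρv²S·CD, rearranging gives CD = 2D/(ρv²S).
CD = 2 × 20800 / (0.918 × 177² × 34.6) = 0.0418

CD = 0.0418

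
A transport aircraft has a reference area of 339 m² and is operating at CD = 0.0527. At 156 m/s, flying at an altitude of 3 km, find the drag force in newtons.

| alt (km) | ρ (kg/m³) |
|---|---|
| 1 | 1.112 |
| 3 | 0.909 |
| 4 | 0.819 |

At 3 km, from the table: ρ = 0.909 kg/m³.
D = ½ρv²S·CD = ½ × 0.909 × 156² × 339 × 0.0527 = 1.98×10^5 N ≈ 198 kN

D = 1.98×10^5 N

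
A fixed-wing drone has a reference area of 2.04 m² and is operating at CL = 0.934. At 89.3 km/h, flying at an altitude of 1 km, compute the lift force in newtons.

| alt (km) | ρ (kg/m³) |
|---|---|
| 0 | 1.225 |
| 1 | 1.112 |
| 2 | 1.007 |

L = 652 N

At 1 km, from the table: ρ = 1.112 kg/m³.
Convert speed: v = 89.3 km/h ÷ 3.6 = 24.81 m/s.
L = ½ρv²S·CL = ½ × 1.112 × 24.81² × 2.04 × 0.934 = 652 N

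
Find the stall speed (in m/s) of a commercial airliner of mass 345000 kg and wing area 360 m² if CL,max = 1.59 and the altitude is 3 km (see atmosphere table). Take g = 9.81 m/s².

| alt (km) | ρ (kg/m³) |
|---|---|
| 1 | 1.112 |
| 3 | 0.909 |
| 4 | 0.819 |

V_stall = 114 m/s

At 3 km, from the table: ρ = 0.909 kg/m³.
Stall occurs when L = W at CL,max. W = mg = 345000 × 9.81 = 3.384×10^6 N.
From L = ½ρV²S·CL,max = W: V_stall = √(2W/(ρSCL,max)) = √(2·3.384×10^6/(0.909·360·1.59))
V_stall = √13010 = 114 m/s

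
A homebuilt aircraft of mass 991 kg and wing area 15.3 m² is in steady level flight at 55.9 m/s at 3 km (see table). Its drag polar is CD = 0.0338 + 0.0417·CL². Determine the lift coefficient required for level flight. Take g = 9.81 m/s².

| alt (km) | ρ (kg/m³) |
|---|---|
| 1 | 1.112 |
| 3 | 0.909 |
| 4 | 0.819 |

At 3 km, from the table: ρ = 0.909 kg/m³.
In steady level flight, lift balances weight: W = mg = 991 × 9.81 = 9721.7 N.
q = ½ρv² = ½ × 0.909 × 55.9² = 1420 Pa.
CL = W/(q·S) = 9721.7 / (1420 × 15.3) = 0.4474.

CL = 0.447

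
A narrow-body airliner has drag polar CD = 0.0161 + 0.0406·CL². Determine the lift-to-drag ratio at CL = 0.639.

L/D = 19.6

CD = 0.0161 + 0.0406 × 0.639² = 0.03268
L/D = CL/CD = 0.639 / 0.03268 = 19.6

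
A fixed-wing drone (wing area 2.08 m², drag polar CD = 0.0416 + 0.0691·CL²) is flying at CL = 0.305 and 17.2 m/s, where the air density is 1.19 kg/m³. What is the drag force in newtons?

D = 17.6 N

CD = 0.0416 + 0.0691 × 0.305² = 0.04803
D = ½ρv²S·CD = ½ × 1.19 × 17.2² × 2.08 × 0.04803 = 17.6 N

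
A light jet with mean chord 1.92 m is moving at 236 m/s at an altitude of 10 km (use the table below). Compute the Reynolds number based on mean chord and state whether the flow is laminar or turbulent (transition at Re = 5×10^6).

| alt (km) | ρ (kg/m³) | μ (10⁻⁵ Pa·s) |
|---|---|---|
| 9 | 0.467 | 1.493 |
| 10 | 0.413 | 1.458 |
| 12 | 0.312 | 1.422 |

At 10 km, from the table: ρ = 0.413 kg/m³, μ = 1.458×10⁻⁵ Pa·s.
Re = ρ·v·c/μ = 0.413 × 236 × 1.92 / (1.458×10⁻⁵) = 1.28×10^7
Since 1.28×10^7 > 5×10^6, the flow is turbulent.

Re = 1.28×10^7 (turbulent)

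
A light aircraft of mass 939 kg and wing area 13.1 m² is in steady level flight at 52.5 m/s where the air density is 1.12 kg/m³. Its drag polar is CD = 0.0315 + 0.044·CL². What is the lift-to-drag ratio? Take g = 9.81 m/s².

Weight W = mg = 939 × 9.81 = 9211.6 N; in level flight L = W.
Dynamic pressure q = 0.5 × 1.12 × 52.5² = 1544 Pa.
CL = W/(q·S) = 9211.6 / (1544 × 13.1) = 0.4556.
CD = 0.0315 + 0.044 × 0.4556² = 0.04063.
L/D = CL/CD = 0.4556 / 0.04063 = 11.2

L/D = 11.2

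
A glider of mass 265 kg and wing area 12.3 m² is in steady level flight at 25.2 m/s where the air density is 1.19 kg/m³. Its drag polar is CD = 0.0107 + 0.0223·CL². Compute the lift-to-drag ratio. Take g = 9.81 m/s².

L/D = 31.6

Weight W = mg = 265 × 9.81 = 2599.7 N; in level flight L = W.
q = ½ρv² = ½ × 1.19 × 25.2² = 377.8 Pa.
CL = 2W/(ρv²S) = 2×2599.7/(1.19×25.2²×12.3) = 0.5594.
CD = 0.0107 + 0.0223 × 0.5594² = 0.01768.
L/D = CL/CD = 0.5594 / 0.01768 = 31.6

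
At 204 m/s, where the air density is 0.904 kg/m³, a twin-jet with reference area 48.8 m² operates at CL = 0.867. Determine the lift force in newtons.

L = 7.96×10^5 N

L = ½ρv²S·CL = ½ × 0.904 × 204² × 48.8 × 0.867 = 7.96×10^5 N ≈ 796 kN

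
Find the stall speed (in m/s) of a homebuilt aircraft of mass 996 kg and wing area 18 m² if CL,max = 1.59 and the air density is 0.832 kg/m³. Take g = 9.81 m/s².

V_stall = 28.6 m/s

Weight W = mg = 996 × 9.81 = 9771 N.
From L = ½ρV²S·CL,max = W: V_stall = √(2W/(ρSCL,max)) = √(2·9771/(0.832·18·1.59))
V_stall = √820.7 = 28.6 m/s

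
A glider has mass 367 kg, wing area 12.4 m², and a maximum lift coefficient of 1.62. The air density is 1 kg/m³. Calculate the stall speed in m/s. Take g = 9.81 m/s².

Stall occurs when L = W at CL,max. W = mg = 367 × 9.81 = 3600 N.
V_stall = √(2W/(ρ·S·CL,max)) = √(2 × 3600 / (1 × 12.4 × 1.62))
V_stall = √358.4 = 18.9 m/s

V_stall = 18.9 m/s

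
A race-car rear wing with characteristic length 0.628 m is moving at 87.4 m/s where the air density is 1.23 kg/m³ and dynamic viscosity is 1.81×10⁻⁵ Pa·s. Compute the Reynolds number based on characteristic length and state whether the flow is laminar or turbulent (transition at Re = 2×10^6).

Re = ρ·v·c/μ = 1.23 × 87.4 × 0.628 / (1.81×10⁻⁵) = 3.73×10^6
Since 3.73×10^6 > 2×10^6, the flow is turbulent.

Re = 3.73×10^6 (turbulent)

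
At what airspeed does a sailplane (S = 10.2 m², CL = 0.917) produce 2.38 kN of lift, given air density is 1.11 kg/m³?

L = ½ρv²S·CL ⇒ v = √(2L/(ρ·S·CL))
v = √(2 × 2380 / (1.11 × 10.2 × 0.917)) = √458.5 = 21.4 m/s

v = 21.4 m/s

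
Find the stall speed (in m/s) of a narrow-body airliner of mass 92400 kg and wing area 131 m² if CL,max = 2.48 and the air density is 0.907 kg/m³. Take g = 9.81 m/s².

V_stall = 78.4 m/s

Stall occurs when L = W at CL,max. W = mg = 92400 × 9.81 = 9.064×10^5 N.
V_stall = √(2W/(ρ·S·CL,max)) = √(2 × 9.064×10^5 / (0.907 × 131 × 2.48))
V_stall = √6152 = 78.4 m/s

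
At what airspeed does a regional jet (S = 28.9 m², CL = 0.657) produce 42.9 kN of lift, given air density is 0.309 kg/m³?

v = 121 m/s

L = ½ρv²S·CL ⇒ v = √(2L/(ρ·S·CL))
v = √(2 × 42900 / (0.309 × 28.9 × 0.657)) = √14620 = 121 m/s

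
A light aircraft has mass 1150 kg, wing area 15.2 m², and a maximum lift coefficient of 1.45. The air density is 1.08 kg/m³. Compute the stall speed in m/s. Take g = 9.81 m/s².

V_stall = 30.8 m/s

Stall occurs when L = W at CL,max. W = mg = 1150 × 9.81 = 11280 N.
From L = ½ρV²S·CL,max = W: V_stall = √(2W/(ρSCL,max)) = √(2·11280/(1.08·15.2·1.45))
V_stall = √947.9 = 30.8 m/s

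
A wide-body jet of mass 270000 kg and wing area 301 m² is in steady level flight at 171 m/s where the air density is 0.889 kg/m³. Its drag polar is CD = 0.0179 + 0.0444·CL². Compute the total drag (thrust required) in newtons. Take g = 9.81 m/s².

Weight W = mg = 270000 × 9.81 = 2.6487×10^6 N; in level flight L = W.
Dynamic pressure q = 0.5 × 0.889 × 171² = 13000 Pa.
CL = W/(q·S) = 2.6487×10^6 / (13000 × 301) = 0.677.
CD = 0.0179 + 0.0444 × 0.677² = 0.03825.
D = q·S·CD = 13000 × 301 × 0.03825 = 1.496×10^5 N

D = 1.5×10^5 N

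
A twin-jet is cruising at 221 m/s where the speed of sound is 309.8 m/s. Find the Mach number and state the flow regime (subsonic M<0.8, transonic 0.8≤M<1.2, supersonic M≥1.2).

M = 0.713 (subsonic)

M = v/a = 221 / 309.8 = 0.713
M = 0.713 → subsonic.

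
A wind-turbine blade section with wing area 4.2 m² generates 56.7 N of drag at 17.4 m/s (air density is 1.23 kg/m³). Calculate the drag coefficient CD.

From D = ½ρv²S·CD, rearranging gives CD = 2D/(ρv²S).
CD = 2 × 56.7 / (1.23 × 17.4² × 4.2) = 0.0725

CD = 0.0725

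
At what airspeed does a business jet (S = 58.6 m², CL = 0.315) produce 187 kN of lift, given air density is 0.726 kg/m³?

v = 167 m/s

L = ½ρv²S·CL ⇒ v = √(2L/(ρ·S·CL))
v = √(2 × 1.87×10^5 / (0.726 × 58.6 × 0.315)) = √27910 = 167 m/s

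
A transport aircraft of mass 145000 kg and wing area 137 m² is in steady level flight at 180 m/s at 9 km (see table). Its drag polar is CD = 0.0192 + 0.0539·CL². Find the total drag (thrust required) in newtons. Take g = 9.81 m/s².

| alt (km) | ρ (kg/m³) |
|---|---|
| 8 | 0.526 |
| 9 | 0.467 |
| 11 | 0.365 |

D = 1.25×10^5 N

At 9 km, from the table: ρ = 0.467 kg/m³.
Level flight ⇒ L = W = m·g = 145000 × 9.81 = 1.4224×10^6 N.
Dynamic pressure q = 0.5 × 0.467 × 180² = 7565 Pa.
CL = 2W/(ρv²S) = 2×1.4224×10^6/(0.467×180²×137) = 1.372.
CD = 0.0192 + 0.0539 × 1.372² = 0.1207.
D = q·S·CD = 7565 × 137 × 0.1207 = 1.251×10^5 N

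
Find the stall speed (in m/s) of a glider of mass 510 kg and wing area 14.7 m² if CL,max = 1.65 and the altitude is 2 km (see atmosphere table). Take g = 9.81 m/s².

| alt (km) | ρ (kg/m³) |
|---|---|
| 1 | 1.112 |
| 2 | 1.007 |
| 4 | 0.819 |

At 2 km, from the table: ρ = 1.007 kg/m³.
Stall occurs when L = W at CL,max. W = mg = 510 × 9.81 = 5003 N.
From L = ½ρV²S·CL,max = W: V_stall = √(2W/(ρSCL,max)) = √(2·5003/(1.007·14.7·1.65))
V_stall = √409.7 = 20.2 m/s

V_stall = 20.2 m/s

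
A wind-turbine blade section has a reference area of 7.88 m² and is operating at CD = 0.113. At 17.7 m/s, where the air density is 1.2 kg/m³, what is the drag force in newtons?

D = ½ρv²S·CD = ½ × 1.2 × 17.7² × 7.88 × 0.113 = 167 N

D = 167 N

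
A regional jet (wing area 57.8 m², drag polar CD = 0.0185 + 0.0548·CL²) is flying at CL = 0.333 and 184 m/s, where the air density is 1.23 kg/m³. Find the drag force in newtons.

CD = 0.0185 + 0.0548 × 0.333² = 0.02458
D = ½ρv²S·CD = ½ × 1.23 × 184² × 57.8 × 0.02458 = 29600 N

D = 29600 N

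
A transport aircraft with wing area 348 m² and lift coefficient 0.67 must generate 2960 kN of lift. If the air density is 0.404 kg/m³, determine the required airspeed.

L = ½ρv²S·CL ⇒ v = √(2L/(ρ·S·CL))
v = √(2 × 2.96×10^6 / (0.404 × 348 × 0.67)) = √62850 = 251 m/s

v = 251 m/s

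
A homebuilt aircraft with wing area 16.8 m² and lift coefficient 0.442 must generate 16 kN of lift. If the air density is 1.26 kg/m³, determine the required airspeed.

L = ½ρv²S·CL ⇒ v = √(2L/(ρ·S·CL))
v = √(2 × 16000 / (1.26 × 16.8 × 0.442)) = √3420 = 58.5 m/s

v = 58.5 m/s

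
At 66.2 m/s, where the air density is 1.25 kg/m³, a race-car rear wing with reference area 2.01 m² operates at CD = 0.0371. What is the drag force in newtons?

D = 204 N

D = ½ρv²S·CD = ½ × 1.25 × 66.2² × 2.01 × 0.0371 = 204 N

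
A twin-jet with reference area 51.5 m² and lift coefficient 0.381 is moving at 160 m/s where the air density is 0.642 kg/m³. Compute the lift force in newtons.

L = ½ρv²S·CL = ½ × 0.642 × 160² × 51.5 × 0.381 = 1.61×10^5 N ≈ 161 kN

L = 1.61×10^5 N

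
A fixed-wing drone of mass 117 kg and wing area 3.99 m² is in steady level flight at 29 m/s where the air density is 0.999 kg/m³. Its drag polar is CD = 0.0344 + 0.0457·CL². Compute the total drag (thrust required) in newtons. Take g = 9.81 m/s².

Weight W = mg = 117 × 9.81 = 1147.8 N; in level flight L = W.
q = ½ρv² = ½ × 0.999 × 29² = 420.1 Pa.
Required CL = L/(qS) = 1147.8/(420.1·3.99) = 0.6848.
CD = 0.0344 + 0.0457 × 0.6848² = 0.05583.
D = q·S·CD = 420.1 × 3.99 × 0.05583 = 93.58 N

D = 93.6 N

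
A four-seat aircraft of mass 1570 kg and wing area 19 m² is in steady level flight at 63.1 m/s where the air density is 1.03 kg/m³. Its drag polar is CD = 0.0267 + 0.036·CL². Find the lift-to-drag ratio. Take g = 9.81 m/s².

L/D = 12.2

Level flight ⇒ L = W = m·g = 1570 × 9.81 = 15402 N.
Dynamic pressure q = 0.5 × 1.03 × 63.1² = 2051 Pa.
CL = W/(q·S) = 15402 / (2051 × 19) = 0.3953.
CD = 0.0267 + 0.036 × 0.3953² = 0.03233.
L/D = CL/CD = 0.3953 / 0.03233 = 12.2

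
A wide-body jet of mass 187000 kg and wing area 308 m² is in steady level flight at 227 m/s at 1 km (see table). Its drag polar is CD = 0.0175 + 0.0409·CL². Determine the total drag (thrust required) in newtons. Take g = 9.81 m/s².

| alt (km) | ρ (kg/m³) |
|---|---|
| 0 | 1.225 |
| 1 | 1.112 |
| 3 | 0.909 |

At 1 km, from the table: ρ = 1.112 kg/m³.
Level flight ⇒ L = W = m·g = 187000 × 9.81 = 1.8345×10^6 N.
Dynamic pressure q = 0.5 × 1.112 × 227² = 28650 Pa.
CL = 2W/(ρv²S) = 2×1.8345×10^6/(1.112×227²×308) = 0.2079.
CD = 0.0175 + 0.0409 × 0.2079² = 0.01927.
D = q·S·CD = 28650 × 308 × 0.01927 = 1.7×10^5 N

D = 1.7×10^5 N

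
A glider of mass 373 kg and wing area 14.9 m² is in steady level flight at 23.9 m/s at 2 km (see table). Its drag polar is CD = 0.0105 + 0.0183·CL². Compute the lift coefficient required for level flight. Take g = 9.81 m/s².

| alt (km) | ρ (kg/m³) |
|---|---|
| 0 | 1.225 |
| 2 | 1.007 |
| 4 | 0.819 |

CL = 0.854

At 2 km, from the table: ρ = 1.007 kg/m³.
Weight W = mg = 373 × 9.81 = 3659.1 N; in level flight L = W.
q = ½ρv² = ½ × 1.007 × 23.9² = 287.6 Pa.
Required CL = L/(qS) = 3659.1/(287.6·14.9) = 0.8539.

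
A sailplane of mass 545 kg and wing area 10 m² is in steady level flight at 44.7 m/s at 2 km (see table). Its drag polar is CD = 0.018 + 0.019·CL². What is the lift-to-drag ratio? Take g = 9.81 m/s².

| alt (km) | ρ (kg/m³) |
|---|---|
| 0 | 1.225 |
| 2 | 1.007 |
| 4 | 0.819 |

L/D = 22.7

At 2 km, from the table: ρ = 1.007 kg/m³.
Level flight ⇒ L = W = m·g = 545 × 9.81 = 5346.4 N.
q = ½ρv² = ½ × 1.007 × 44.7² = 1006 Pa.
CL = 2W/(ρv²S) = 2×5346.4/(1.007×44.7²×10) = 0.5314.
CD = 0.018 + 0.019 × 0.5314² = 0.02337.
L/D = CL/CD = 0.5314 / 0.02337 = 22.7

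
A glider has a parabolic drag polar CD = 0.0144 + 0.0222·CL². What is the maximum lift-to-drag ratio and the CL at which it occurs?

(L/D)max = 28, at CL = 0.805

For CD = CD0 + K·CL², (L/D)max occurs at CL* = √(CD0/K) and equals 1/(2√(K·CD0)).
(L/D)max = 1/(2√(0.0222 × 0.0144)) = 1/(2 × 0.01788) = 28
CL* = √(0.0144/0.0222) = 0.805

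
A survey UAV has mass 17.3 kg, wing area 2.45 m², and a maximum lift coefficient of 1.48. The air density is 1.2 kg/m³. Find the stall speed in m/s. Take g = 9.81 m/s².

V_stall = 8.83 m/s

At stall, lift equals weight: L = W = m·g = 17.3 × 9.81 = 169.7 N.
V_stall = √(2W/(ρ·S·CL,max)) = √(2 × 169.7 / (1.2 × 2.45 × 1.48))
V_stall = √78.01 = 8.83 m/s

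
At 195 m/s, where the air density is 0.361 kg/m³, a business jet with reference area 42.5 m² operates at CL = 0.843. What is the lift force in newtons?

Dynamic pressure q = ½ρv² = ½ × 0.361 × 195² = 6864 Pa.
L = q·S·CL = 6864 × 42.5 × 0.843 = 2.46×10^5 N ≈ 246 kN

L = 2.46×10^5 N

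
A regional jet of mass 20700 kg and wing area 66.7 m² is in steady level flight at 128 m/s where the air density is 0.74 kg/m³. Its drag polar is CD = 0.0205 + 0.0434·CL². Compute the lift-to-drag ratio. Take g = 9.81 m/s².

L/D = 16

Level flight ⇒ L = W = m·g = 20700 × 9.81 = 2.0307×10^5 N.
Dynamic pressure q = 0.5 × 0.74 × 128² = 6062 Pa.
Required CL = L/(qS) = 2.0307×10^5/(6062·66.7) = 0.5022.
CD = 0.0205 + 0.0434 × 0.5022² = 0.03145.
L/D = CL/CD = 0.5022 / 0.03145 = 16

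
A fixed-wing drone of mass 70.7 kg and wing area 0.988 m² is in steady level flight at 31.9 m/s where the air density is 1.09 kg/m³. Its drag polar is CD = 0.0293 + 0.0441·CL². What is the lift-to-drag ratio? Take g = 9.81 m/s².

L/D = 12.7

Level flight ⇒ L = W = m·g = 70.7 × 9.81 = 693.57 N.
Dynamic pressure q = 0.5 × 1.09 × 31.9² = 554.6 Pa.
CL = 2W/(ρv²S) = 2×693.57/(1.09×31.9²×0.988) = 1.266.
CD = 0.0293 + 0.0441 × 1.266² = 0.09996.
L/D = CL/CD = 1.266 / 0.09996 = 12.7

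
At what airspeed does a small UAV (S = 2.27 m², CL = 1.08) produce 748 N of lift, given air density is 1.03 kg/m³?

L = ½ρv²S·CL ⇒ v = √(2L/(ρ·S·CL))
v = √(2 × 748 / (1.03 × 2.27 × 1.08)) = √592.4 = 24.3 m/s

v = 24.3 m/s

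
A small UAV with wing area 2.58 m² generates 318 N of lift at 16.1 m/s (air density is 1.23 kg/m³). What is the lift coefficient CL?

CL = 0.773

From L = ½ρv²S·CL, rearranging gives CL = 2L/(ρv²S).
CL = 2 × 318 / (1.23 × 16.1² × 2.58) = 0.773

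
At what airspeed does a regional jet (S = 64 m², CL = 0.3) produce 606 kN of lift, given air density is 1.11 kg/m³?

L = ½ρv²S·CL ⇒ v = √(2L/(ρ·S·CL))
v = √(2 × 6.06×10^5 / (1.11 × 64 × 0.3)) = √56870 = 238 m/s

v = 238 m/s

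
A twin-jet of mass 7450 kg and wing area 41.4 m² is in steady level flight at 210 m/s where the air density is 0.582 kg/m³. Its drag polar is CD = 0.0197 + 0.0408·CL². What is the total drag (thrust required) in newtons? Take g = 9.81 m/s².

D = 10900 N

Weight W = mg = 7450 × 9.81 = 73084 N; in level flight L = W.
q = ½ρv² = ½ × 0.582 × 210² = 12830 Pa.
Required CL = L/(qS) = 73084/(12830·41.4) = 0.1376.
CD = 0.0197 + 0.0408 × 0.1376² = 0.02047.
D = q·S·CD = 12830 × 41.4 × 0.02047 = 10880 N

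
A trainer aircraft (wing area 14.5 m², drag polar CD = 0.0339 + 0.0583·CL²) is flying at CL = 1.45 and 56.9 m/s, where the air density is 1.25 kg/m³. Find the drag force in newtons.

CD = 0.0339 + 0.0583 × 1.45² = 0.1565
D = ½ρv²S·CD = ½ × 1.25 × 56.9² × 14.5 × 0.1565 = 4590 N

D = 4590 N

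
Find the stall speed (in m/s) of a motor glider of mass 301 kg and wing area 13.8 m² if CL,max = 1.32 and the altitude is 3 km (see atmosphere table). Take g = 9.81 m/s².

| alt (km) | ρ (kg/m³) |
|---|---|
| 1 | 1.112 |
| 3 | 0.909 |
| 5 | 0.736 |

At 3 km, from the table: ρ = 0.909 kg/m³.
Weight W = mg = 301 × 9.81 = 2953 N.
From L = ½ρV²S·CL,max = W: V_stall = √(2W/(ρSCL,max)) = √(2·2953/(0.909·13.8·1.32))
V_stall = √356.7 = 18.9 m/s

V_stall = 18.9 m/s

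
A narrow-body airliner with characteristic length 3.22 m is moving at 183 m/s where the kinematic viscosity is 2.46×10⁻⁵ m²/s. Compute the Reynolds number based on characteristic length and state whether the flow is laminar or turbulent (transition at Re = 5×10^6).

Re = v·c/ν = 183 × 3.22 / (2.46×10⁻⁵) = 2.4×10^7
Since 2.4×10^7 > 5×10^6, the flow is turbulent.

Re = 2.4×10^7 (turbulent)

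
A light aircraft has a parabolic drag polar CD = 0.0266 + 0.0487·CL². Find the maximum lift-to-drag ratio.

(L/D)max = 13.9

For CD = CD0 + K·CL², (L/D)max occurs at CL* = √(CD0/K) and equals 1/(2√(K·CD0)).
(L/D)max = 1/(2√(0.0487 × 0.0266)) = 1/(2 × 0.03599) = 13.9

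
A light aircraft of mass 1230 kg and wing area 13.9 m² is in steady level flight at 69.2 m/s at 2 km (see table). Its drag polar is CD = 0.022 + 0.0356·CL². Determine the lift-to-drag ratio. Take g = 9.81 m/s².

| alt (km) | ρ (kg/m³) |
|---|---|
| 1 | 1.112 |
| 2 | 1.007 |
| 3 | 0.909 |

L/D = 13.5

At 2 km, from the table: ρ = 1.007 kg/m³.
Level flight ⇒ L = W = m·g = 1230 × 9.81 = 12066 N.
Dynamic pressure q = 0.5 × 1.007 × 69.2² = 2411 Pa.
Required CL = L/(qS) = 12066/(2411·13.9) = 0.36.
CD = 0.022 + 0.0356 × 0.36² = 0.02661.
L/D = CL/CD = 0.36 / 0.02661 = 13.5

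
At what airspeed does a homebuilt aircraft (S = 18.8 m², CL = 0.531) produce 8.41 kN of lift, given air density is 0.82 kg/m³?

L = ½ρv²S·CL ⇒ v = √(2L/(ρ·S·CL))
v = √(2 × 8410 / (0.82 × 18.8 × 0.531)) = √2055 = 45.3 m/s

v = 45.3 m/s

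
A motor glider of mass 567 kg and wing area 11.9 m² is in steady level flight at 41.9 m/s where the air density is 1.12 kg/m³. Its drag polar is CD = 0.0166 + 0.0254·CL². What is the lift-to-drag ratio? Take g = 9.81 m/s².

L/D = 21.3

Weight W = mg = 567 × 9.81 = 5562.3 N; in level flight L = W.
q = ½ρv² = ½ × 1.12 × 41.9² = 983.1 Pa.
CL = 2W/(ρv²S) = 2×5562.3/(1.12×41.9²×11.9) = 0.4754.
CD = 0.0166 + 0.0254 × 0.4754² = 0.02234.
L/D = CL/CD = 0.4754 / 0.02234 = 21.3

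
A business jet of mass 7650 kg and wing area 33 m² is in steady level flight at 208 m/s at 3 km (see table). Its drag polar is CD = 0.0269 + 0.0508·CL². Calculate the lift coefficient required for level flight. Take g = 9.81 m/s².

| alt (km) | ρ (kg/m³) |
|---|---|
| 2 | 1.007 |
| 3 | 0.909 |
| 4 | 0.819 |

At 3 km, from the table: ρ = 0.909 kg/m³.
Level flight ⇒ L = W = m·g = 7650 × 9.81 = 75046 N.
q = ½ρv² = ½ × 0.909 × 208² = 19660 Pa.
CL = 2W/(ρv²S) = 2×75046/(0.909×208²×33) = 0.1157.

CL = 0.116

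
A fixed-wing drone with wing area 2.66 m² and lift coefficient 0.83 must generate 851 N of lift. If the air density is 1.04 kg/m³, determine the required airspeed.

L = ½ρv²S·CL ⇒ v = √(2L/(ρ·S·CL))
v = √(2 × 851 / (1.04 × 2.66 × 0.83)) = √741.3 = 27.2 m/s

v = 27.2 m/s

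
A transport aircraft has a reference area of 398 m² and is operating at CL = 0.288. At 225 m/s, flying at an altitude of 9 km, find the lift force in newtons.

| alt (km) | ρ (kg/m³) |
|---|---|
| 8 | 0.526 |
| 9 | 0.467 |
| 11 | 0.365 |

L = 1.35×10^6 N

At 9 km, from the table: ρ = 0.467 kg/m³.
Dynamic pressure q = ½ρv² = ½ × 0.467 × 225² = 11820 Pa.
L = q·S·CL = 11820 × 398 × 0.288 = 1.35×10^6 N ≈ 1350 kN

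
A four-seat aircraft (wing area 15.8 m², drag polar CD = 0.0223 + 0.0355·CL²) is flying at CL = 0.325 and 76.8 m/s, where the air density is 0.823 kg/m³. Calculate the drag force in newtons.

CD = 0.0223 + 0.0355 × 0.325² = 0.02605
D = ½ρv²S·CD = ½ × 0.823 × 76.8² × 15.8 × 0.02605 = 999 N

D = 999 N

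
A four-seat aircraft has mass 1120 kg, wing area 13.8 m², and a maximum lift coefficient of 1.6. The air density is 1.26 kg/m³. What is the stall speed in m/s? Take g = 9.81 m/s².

V_stall = 28.1 m/s

Weight W = mg = 1120 × 9.81 = 10990 N.
From L = ½ρV²S·CL,max = W: V_stall = √(2W/(ρSCL,max)) = √(2·10990/(1.26·13.8·1.6))
V_stall = √789.9 = 28.1 m/s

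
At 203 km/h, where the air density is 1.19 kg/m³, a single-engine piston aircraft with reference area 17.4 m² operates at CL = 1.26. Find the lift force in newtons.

L = 41500 N

Convert speed: v = 203 km/h ÷ 3.6 = 56.39 m/s.
Dynamic pressure q = ½ρv² = ½ × 1.19 × 56.39² = 1892 Pa.
L = q·S·CL = 1892 × 17.4 × 1.26 = 41500 N ≈ 41.5 kN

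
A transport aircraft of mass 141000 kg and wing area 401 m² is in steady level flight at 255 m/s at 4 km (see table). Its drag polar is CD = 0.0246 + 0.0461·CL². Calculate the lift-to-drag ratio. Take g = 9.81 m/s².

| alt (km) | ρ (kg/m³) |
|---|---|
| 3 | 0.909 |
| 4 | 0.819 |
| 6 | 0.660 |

L/D = 5.11

At 4 km, from the table: ρ = 0.819 kg/m³.
In steady level flight, lift balances weight: W = mg = 141000 × 9.81 = 1.3832×10^6 N.
Dynamic pressure q = 0.5 × 0.819 × 255² = 26630 Pa.
CL = W/(q·S) = 1.3832×10^6 / (26630 × 401) = 0.1295.
CD = 0.0246 + 0.0461 × 0.1295² = 0.02537.
L/D = CL/CD = 0.1295 / 0.02537 = 5.11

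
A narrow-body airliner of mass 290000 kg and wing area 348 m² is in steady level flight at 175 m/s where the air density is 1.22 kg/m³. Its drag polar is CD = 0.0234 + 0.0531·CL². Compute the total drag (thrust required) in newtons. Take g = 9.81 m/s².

Level flight ⇒ L = W = m·g = 290000 × 9.81 = 2.8449×10^6 N.
Dynamic pressure q = 0.5 × 1.22 × 175² = 18680 Pa.
Required CL = L/(qS) = 2.8449×10^6/(18680·348) = 0.4376.
CD = 0.0234 + 0.0531 × 0.4376² = 0.03357.
D = q·S·CD = 18680 × 348 × 0.03357 = 2.182×10^5 N

D = 2.18×10^5 N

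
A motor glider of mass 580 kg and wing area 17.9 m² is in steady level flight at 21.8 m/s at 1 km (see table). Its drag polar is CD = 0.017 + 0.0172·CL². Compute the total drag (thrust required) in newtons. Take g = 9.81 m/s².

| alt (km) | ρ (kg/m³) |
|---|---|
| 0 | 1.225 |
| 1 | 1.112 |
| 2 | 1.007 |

At 1 km, from the table: ρ = 1.112 kg/m³.
Level flight ⇒ L = W = m·g = 580 × 9.81 = 5689.8 N.
q = ½ρv² = ½ × 1.112 × 21.8² = 264.2 Pa.
Required CL = L/(qS) = 5689.8/(264.2·17.9) = 1.203.
CD = 0.017 + 0.0172 × 1.203² = 0.04189.
D = q·S·CD = 264.2 × 17.9 × 0.04189 = 198.1 N

D = 198 N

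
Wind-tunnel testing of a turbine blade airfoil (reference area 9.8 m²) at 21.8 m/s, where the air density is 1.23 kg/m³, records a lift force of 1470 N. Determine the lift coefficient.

From L = ½ρv²S·CL, rearranging gives CL = 2L/(ρv²S).
CL = 2 × 1470 / (1.23 × 21.8² × 9.8) = 0.513

CL = 0.513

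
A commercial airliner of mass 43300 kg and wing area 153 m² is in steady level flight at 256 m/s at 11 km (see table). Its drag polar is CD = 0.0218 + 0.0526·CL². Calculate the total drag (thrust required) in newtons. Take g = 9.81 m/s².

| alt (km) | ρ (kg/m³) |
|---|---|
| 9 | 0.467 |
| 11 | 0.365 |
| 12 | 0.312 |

At 11 km, from the table: ρ = 0.365 kg/m³.
In steady level flight, lift balances weight: W = mg = 43300 × 9.81 = 4.2477×10^5 N.
q = ½ρv² = ½ × 0.365 × 256² = 11960 Pa.
CL = 2W/(ρv²S) = 2×4.2477×10^5/(0.365×256²×153) = 0.2321.
CD = 0.0218 + 0.0526 × 0.2321² = 0.02463.
D = q·S·CD = 11960 × 153 × 0.02463 = 45080 N

D = 45100 N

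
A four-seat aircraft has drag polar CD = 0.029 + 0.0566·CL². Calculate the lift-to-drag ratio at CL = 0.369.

L/D = 10.1

CD = 0.029 + 0.0566 × 0.369² = 0.03671
L/D = CL/CD = 0.369 / 0.03671 = 10.1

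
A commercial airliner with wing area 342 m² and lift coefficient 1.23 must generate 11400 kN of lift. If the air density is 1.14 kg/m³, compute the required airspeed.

L = ½ρv²S·CL ⇒ v = √(2L/(ρ·S·CL))
v = √(2 × 1.14×10^7 / (1.14 × 342 × 1.23)) = √47540 = 218 m/s

v = 218 m/s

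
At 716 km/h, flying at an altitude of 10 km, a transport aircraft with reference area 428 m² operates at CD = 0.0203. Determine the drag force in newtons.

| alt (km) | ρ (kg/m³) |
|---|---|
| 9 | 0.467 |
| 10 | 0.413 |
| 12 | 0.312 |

At 10 km, from the table: ρ = 0.413 kg/m³.
Convert speed: v = 716 km/h ÷ 3.6 = 198.9 m/s.
D = ½ρv²S·CD = ½ × 0.413 × 198.9² × 428 × 0.0203 = 71000 N ≈ 71 kN

D = 71000 N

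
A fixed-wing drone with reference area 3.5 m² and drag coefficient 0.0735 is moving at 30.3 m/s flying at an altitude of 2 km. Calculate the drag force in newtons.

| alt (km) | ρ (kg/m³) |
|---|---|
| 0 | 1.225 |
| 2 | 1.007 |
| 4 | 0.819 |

D = 119 N

At 2 km, from the table: ρ = 1.007 kg/m³.
Dynamic pressure q = ½ρv² = ½ × 1.007 × 30.3² = 462.3 Pa.
D = q·S·CD = 462.3 × 3.5 × 0.0735 = 119 N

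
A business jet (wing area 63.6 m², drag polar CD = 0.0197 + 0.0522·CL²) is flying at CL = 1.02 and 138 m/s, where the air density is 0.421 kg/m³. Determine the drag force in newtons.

D = 18900 N

CD = 0.0197 + 0.0522 × 1.02² = 0.07401
D = ½ρv²S·CD = ½ × 0.421 × 138² × 63.6 × 0.07401 = 18900 N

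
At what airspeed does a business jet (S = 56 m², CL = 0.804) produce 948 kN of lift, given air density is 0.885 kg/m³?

L = ½ρv²S·CL ⇒ v = √(2L/(ρ·S·CL))
v = √(2 × 9.48×10^5 / (0.885 × 56 × 0.804)) = √47580 = 218 m/s

v = 218 m/s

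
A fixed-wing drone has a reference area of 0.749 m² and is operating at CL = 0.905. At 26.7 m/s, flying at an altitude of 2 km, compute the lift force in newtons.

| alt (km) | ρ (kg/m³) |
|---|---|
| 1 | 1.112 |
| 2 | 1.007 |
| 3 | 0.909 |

L = 243 N

At 2 km, from the table: ρ = 1.007 kg/m³.
Dynamic pressure q = ½ρv² = ½ × 1.007 × 26.7² = 358.9 Pa.
L = q·S·CL = 358.9 × 0.749 × 0.905 = 243 N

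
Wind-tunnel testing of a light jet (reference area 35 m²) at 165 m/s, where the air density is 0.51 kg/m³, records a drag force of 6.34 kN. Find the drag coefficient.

CD = 0.0261

From D = ½ρv²S·CD, rearranging gives CD = 2D/(ρv²S).
CD = 2 × 6340 / (0.51 × 165² × 35) = 0.0261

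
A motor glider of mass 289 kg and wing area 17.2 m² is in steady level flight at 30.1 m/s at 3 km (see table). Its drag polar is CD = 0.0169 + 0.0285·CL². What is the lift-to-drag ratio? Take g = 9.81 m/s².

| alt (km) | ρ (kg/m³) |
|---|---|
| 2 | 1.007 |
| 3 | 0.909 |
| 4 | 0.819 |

L/D = 18.6

At 3 km, from the table: ρ = 0.909 kg/m³.
Weight W = mg = 289 × 9.81 = 2835.1 N; in level flight L = W.
Dynamic pressure q = 0.5 × 0.909 × 30.1² = 411.8 Pa.
CL = 2W/(ρv²S) = 2×2835.1/(0.909×30.1²×17.2) = 0.4003.
CD = 0.0169 + 0.0285 × 0.4003² = 0.02147.
L/D = CL/CD = 0.4003 / 0.02147 = 18.6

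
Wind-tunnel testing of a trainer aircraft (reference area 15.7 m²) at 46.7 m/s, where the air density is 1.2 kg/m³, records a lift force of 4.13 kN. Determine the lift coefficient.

From L = ½ρv²S·CL, rearranging gives CL = 2L/(ρv²S).
CL = 2 × 4130 / (1.2 × 46.7² × 15.7) = 0.201

CL = 0.201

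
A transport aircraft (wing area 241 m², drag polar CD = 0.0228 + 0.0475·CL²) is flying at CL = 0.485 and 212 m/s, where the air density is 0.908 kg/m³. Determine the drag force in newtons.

D = 1.67×10^5 N

CD = 0.0228 + 0.0475 × 0.485² = 0.03397
D = ½ρv²S·CD = ½ × 0.908 × 212² × 241 × 0.03397 = 1.67×10^5 N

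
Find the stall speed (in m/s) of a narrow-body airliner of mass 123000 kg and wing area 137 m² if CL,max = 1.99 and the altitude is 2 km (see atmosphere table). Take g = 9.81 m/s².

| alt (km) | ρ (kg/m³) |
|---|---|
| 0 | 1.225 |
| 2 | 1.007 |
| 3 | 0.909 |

At 2 km, from the table: ρ = 1.007 kg/m³.
At stall, lift equals weight: L = W = m·g = 123000 × 9.81 = 1.207×10^6 N.
From L = ½ρV²S·CL,max = W: V_stall = √(2W/(ρSCL,max)) = √(2·1.207×10^6/(1.007·137·1.99))
V_stall = √8790 = 93.8 m/s

V_stall = 93.8 m/s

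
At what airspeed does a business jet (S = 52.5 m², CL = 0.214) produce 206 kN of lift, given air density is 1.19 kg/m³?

v = 176 m/s

L = ½ρv²S·CL ⇒ v = √(2L/(ρ·S·CL))
v = √(2 × 2.06×10^5 / (1.19 × 52.5 × 0.214)) = √30820 = 176 m/s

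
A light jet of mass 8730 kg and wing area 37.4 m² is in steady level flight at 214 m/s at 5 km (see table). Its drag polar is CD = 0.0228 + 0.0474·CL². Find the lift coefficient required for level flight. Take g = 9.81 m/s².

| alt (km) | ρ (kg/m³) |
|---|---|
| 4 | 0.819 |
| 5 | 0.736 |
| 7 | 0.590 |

CL = 0.136

At 5 km, from the table: ρ = 0.736 kg/m³.
Weight W = mg = 8730 × 9.81 = 85641 N; in level flight L = W.
Dynamic pressure q = 0.5 × 0.736 × 214² = 16850 Pa.
Required CL = L/(qS) = 85641/(16850·37.4) = 0.1359.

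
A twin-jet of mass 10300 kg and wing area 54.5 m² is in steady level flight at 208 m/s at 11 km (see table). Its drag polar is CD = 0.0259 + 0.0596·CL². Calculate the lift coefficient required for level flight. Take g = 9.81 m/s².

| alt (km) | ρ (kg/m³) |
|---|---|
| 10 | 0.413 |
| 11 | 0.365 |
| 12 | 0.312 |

At 11 km, from the table: ρ = 0.365 kg/m³.
In steady level flight, lift balances weight: W = mg = 10300 × 9.81 = 1.0104×10^5 N.
Dynamic pressure q = 0.5 × 0.365 × 208² = 7896 Pa.
CL = W/(q·S) = 1.0104×10^5 / (7896 × 54.5) = 0.2348.

CL = 0.235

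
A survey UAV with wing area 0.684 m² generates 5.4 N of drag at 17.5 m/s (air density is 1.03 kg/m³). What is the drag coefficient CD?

From D = ½ρv²S·CD, rearranging gives CD = 2D/(ρv²S).
CD = 2 × 5.4 / (1.03 × 17.5² × 0.684) = 0.0501

CD = 0.0501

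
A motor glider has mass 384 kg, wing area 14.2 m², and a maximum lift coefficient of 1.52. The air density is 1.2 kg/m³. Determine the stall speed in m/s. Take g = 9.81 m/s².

V_stall = 17.1 m/s

Stall occurs when L = W at CL,max. W = mg = 384 × 9.81 = 3767 N.
From L = ½ρV²S·CL,max = W: V_stall = √(2W/(ρSCL,max)) = √(2·3767/(1.2·14.2·1.52))
V_stall = √290.9 = 17.1 m/s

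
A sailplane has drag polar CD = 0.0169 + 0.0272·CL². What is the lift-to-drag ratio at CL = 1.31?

L/D = 20.6

CD = 0.0169 + 0.0272 × 1.31² = 0.06358
L/D = CL/CD = 1.31 / 0.06358 = 20.6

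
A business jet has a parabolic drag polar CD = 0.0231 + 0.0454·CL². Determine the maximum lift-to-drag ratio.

(L/D)max = 15.4

For CD = CD0 + K·CL², (L/D)max occurs at CL* = √(CD0/K) and equals 1/(2√(K·CD0)).
(L/D)max = 1/(2√(0.0454 × 0.0231)) = 1/(2 × 0.03238) = 15.4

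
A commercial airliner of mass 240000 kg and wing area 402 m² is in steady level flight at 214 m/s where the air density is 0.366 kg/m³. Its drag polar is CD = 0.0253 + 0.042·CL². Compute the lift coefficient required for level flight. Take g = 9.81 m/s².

CL = 0.699

Weight W = mg = 240000 × 9.81 = 2.3544×10^6 N; in level flight L = W.
q = ½ρv² = ½ × 0.366 × 214² = 8381 Pa.
CL = W/(q·S) = 2.3544×10^6 / (8381 × 402) = 0.6988.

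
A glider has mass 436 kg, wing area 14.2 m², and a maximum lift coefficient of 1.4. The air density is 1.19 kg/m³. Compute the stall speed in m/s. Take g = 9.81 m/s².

Weight W = mg = 436 × 9.81 = 4277 N.
From L = ½ρV²S·CL,max = W: V_stall = √(2W/(ρSCL,max)) = √(2·4277/(1.19·14.2·1.4))
V_stall = √361.6 = 19 m/s

V_stall = 19 m/s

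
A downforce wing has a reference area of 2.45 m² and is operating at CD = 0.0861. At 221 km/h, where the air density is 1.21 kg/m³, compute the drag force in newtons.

Convert speed: v = 221 km/h ÷ 3.6 = 61.39 m/s.
D = ½ρv²S·CD = ½ × 1.21 × 61.39² × 2.45 × 0.0861 = 481 N

D = 481 N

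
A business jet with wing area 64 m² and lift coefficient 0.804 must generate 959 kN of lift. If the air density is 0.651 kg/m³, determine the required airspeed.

v = 239 m/s

L = ½ρv²S·CL ⇒ v = √(2L/(ρ·S·CL))
v = √(2 × 9.59×10^5 / (0.651 × 64 × 0.804)) = √57260 = 239 m/s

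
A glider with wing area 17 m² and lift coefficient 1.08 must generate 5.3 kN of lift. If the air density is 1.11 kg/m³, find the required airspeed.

L = ½ρv²S·CL ⇒ v = √(2L/(ρ·S·CL))
v = √(2 × 5300 / (1.11 × 17 × 1.08)) = √520.1 = 22.8 m/s

v = 22.8 m/s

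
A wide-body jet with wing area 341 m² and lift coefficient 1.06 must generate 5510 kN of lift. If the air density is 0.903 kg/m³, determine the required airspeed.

v = 184 m/s

L = ½ρv²S·CL ⇒ v = √(2L/(ρ·S·CL))
v = √(2 × 5.51×10^6 / (0.903 × 341 × 1.06)) = √33760 = 184 m/s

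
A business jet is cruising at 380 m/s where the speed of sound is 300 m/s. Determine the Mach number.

M = 1.27

M = v/a = 380 / 300 = 1.27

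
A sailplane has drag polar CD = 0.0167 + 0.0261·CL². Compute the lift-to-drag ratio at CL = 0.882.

L/D = 23.8

CD = 0.0167 + 0.0261 × 0.882² = 0.037
L/D = CL/CD = 0.882 / 0.037 = 23.8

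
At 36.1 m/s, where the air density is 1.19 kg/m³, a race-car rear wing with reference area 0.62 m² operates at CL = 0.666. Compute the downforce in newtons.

L = 320 N

Dynamic pressure q = ½ρv² = ½ × 1.19 × 36.1² = 775.4 Pa.
L = q·S·CL = 775.4 × 0.62 × 0.666 = 320 N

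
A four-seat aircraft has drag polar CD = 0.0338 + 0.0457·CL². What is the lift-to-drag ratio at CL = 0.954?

CD = 0.0338 + 0.0457 × 0.954² = 0.07539
L/D = CL/CD = 0.954 / 0.07539 = 12.7

L/D = 12.7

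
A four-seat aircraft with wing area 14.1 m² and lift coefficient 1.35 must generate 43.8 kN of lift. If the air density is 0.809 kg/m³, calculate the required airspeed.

v = 75.4 m/s

L = ½ρv²S·CL ⇒ v = √(2L/(ρ·S·CL))
v = √(2 × 43800 / (0.809 × 14.1 × 1.35)) = √5689 = 75.4 m/s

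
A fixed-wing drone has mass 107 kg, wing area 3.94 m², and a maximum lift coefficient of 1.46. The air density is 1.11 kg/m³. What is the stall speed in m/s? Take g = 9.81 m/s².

V_stall = 18.1 m/s

At stall, lift equals weight: L = W = m·g = 107 × 9.81 = 1050 N.
V_stall = √(2W/(ρ·S·CL,max)) = √(2 × 1050 / (1.11 × 3.94 × 1.46))
V_stall = √328.8 = 18.1 m/s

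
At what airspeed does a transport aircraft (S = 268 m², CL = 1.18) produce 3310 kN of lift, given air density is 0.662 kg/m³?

L = ½ρv²S·CL ⇒ v = √(2L/(ρ·S·CL))
v = √(2 × 3.31×10^6 / (0.662 × 268 × 1.18)) = √31620 = 178 m/s

v = 178 m/s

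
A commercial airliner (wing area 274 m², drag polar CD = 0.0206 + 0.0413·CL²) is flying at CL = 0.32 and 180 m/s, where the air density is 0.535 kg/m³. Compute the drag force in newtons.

D = 59000 N

CD = 0.0206 + 0.0413 × 0.32² = 0.02483
D = ½ρv²S·CD = ½ × 0.535 × 180² × 274 × 0.02483 = 59000 N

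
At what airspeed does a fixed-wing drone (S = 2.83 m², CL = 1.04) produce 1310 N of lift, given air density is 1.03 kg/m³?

v = 29.4 m/s

L = ½ρv²S·CL ⇒ v = √(2L/(ρ·S·CL))
v = √(2 × 1310 / (1.03 × 2.83 × 1.04)) = √864.3 = 29.4 m/s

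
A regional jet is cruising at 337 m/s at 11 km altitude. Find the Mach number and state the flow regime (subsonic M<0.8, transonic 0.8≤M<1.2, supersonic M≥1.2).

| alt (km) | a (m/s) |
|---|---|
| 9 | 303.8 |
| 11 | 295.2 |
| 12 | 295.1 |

M = 1.14 (transonic)

At 11 km, from the table: a = 295.2 m/s.
M = v/a = 337 / 295.2 = 1.14
M = 1.14 → transonic.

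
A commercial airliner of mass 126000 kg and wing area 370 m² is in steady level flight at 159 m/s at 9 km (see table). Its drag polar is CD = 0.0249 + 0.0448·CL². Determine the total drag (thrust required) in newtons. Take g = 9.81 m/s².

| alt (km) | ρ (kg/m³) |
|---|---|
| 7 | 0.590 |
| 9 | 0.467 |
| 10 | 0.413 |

D = 85700 N

At 9 km, from the table: ρ = 0.467 kg/m³.
Level flight ⇒ L = W = m·g = 126000 × 9.81 = 1.2361×10^6 N.
q = ½ρv² = ½ × 0.467 × 159² = 5903 Pa.
Required CL = L/(qS) = 1.2361×10^6/(5903·370) = 0.5659.
CD = 0.0249 + 0.0448 × 0.5659² = 0.03925.
D = q·S·CD = 5903 × 370 × 0.03925 = 85720 N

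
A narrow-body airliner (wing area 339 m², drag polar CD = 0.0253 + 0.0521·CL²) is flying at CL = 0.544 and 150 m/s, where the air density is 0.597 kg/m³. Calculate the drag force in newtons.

D = 92700 N

CD = 0.0253 + 0.0521 × 0.544² = 0.04072
D = ½ρv²S·CD = ½ × 0.597 × 150² × 339 × 0.04072 = 92700 N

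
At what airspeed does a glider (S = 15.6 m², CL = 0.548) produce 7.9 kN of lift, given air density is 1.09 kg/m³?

v = 41.2 m/s

L = ½ρv²S·CL ⇒ v = √(2L/(ρ·S·CL))
v = √(2 × 7900 / (1.09 × 15.6 × 0.548)) = √1696 = 41.2 m/s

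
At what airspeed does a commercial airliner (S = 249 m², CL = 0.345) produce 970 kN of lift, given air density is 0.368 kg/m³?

v = 248 m/s

L = ½ρv²S·CL ⇒ v = √(2L/(ρ·S·CL))
v = √(2 × 9.7×10^5 / (0.368 × 249 × 0.345)) = √61370 = 248 m/s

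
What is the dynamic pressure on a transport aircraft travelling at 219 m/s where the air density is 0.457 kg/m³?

q = ½ρv² = ½ × 0.457 × 219² = 11000 Pa

q = 11000 Pa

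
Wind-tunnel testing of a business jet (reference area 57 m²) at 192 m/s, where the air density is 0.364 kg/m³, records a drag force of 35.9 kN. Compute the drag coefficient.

CD = 0.0939

From D = ½ρv²S·CD, rearranging gives CD = 2D/(ρv²S).
CD = 2 × 35900 / (0.364 × 192² × 57) = 0.0939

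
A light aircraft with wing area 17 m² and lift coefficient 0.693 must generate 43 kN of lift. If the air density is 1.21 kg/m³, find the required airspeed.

v = 77.7 m/s

L = ½ρv²S·CL ⇒ v = √(2L/(ρ·S·CL))
v = √(2 × 43000 / (1.21 × 17 × 0.693)) = √6033 = 77.7 m/s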